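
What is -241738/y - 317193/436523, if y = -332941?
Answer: -11765377/20762343449 ≈ -0.00056667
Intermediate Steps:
-241738/y - 317193/436523 = -241738/(-332941) - 317193/436523 = -241738*(-1/332941) - 317193*1/436523 = 34534/47563 - 317193/436523 = -11765377/20762343449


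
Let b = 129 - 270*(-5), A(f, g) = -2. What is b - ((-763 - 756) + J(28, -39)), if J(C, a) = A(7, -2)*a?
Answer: 2920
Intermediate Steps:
J(C, a) = -2*a
b = 1479 (b = 129 - 1*(-1350) = 129 + 1350 = 1479)
b - ((-763 - 756) + J(28, -39)) = 1479 - ((-763 - 756) - 2*(-39)) = 1479 - (-1519 + 78) = 1479 - 1*(-1441) = 1479 + 1441 = 2920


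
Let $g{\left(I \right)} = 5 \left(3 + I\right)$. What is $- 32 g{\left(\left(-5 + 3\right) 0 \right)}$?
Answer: $-480$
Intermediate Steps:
$g{\left(I \right)} = 15 + 5 I$
$- 32 g{\left(\left(-5 + 3\right) 0 \right)} = - 32 \left(15 + 5 \left(-5 + 3\right) 0\right) = - 32 \left(15 + 5 \left(\left(-2\right) 0\right)\right) = - 32 \left(15 + 5 \cdot 0\right) = - 32 \left(15 + 0\right) = \left(-32\right) 15 = -480$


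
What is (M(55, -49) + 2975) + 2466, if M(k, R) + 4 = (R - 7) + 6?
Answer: 5387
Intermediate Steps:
M(k, R) = -5 + R (M(k, R) = -4 + ((R - 7) + 6) = -4 + ((-7 + R) + 6) = -4 + (-1 + R) = -5 + R)
(M(55, -49) + 2975) + 2466 = ((-5 - 49) + 2975) + 2466 = (-54 + 2975) + 2466 = 2921 + 2466 = 5387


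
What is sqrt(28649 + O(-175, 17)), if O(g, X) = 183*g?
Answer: 4*I*sqrt(211) ≈ 58.103*I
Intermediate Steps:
sqrt(28649 + O(-175, 17)) = sqrt(28649 + 183*(-175)) = sqrt(28649 - 32025) = sqrt(-3376) = 4*I*sqrt(211)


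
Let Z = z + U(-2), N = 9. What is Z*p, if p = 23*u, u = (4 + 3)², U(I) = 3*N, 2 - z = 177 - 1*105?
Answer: -48461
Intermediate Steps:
z = -70 (z = 2 - (177 - 1*105) = 2 - (177 - 105) = 2 - 1*72 = 2 - 72 = -70)
U(I) = 27 (U(I) = 3*9 = 27)
u = 49 (u = 7² = 49)
p = 1127 (p = 23*49 = 1127)
Z = -43 (Z = -70 + 27 = -43)
Z*p = -43*1127 = -48461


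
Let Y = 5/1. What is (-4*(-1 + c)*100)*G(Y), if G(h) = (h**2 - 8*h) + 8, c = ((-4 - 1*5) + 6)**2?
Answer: 22400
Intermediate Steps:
Y = 5 (Y = 5*1 = 5)
c = 9 (c = ((-4 - 5) + 6)**2 = (-9 + 6)**2 = (-3)**2 = 9)
G(h) = 8 + h**2 - 8*h
(-4*(-1 + c)*100)*G(Y) = (-4*(-1 + 9)*100)*(8 + 5**2 - 8*5) = (-4*8*100)*(8 + 25 - 40) = -32*100*(-7) = -3200*(-7) = 22400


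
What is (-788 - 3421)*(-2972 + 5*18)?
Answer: 12130338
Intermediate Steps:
(-788 - 3421)*(-2972 + 5*18) = -4209*(-2972 + 90) = -4209*(-2882) = 12130338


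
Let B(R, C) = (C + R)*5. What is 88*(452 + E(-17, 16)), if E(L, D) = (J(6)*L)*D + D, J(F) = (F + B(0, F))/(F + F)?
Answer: -30624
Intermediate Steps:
B(R, C) = 5*C + 5*R
J(F) = 3 (J(F) = (F + (5*F + 5*0))/(F + F) = (F + (5*F + 0))/((2*F)) = (F + 5*F)*(1/(2*F)) = (6*F)*(1/(2*F)) = 3)
E(L, D) = D + 3*D*L (E(L, D) = (3*L)*D + D = 3*D*L + D = D + 3*D*L)
88*(452 + E(-17, 16)) = 88*(452 + 16*(1 + 3*(-17))) = 88*(452 + 16*(1 - 51)) = 88*(452 + 16*(-50)) = 88*(452 - 800) = 88*(-348) = -30624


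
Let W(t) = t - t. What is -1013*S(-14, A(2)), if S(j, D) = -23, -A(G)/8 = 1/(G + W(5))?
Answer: 23299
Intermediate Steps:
W(t) = 0
A(G) = -8/G (A(G) = -8/(G + 0) = -8/G)
-1013*S(-14, A(2)) = -1013*(-23) = 23299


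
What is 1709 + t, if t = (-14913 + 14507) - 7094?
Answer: -5791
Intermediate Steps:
t = -7500 (t = -406 - 7094 = -7500)
1709 + t = 1709 - 7500 = -5791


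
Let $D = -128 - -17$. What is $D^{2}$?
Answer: $12321$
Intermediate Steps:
$D = -111$ ($D = -128 + 17 = -111$)
$D^{2} = \left(-111\right)^{2} = 12321$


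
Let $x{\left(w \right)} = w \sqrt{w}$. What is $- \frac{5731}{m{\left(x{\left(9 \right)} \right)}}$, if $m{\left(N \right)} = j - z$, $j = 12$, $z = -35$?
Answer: $- \frac{5731}{47} \approx -121.94$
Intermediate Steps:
$x{\left(w \right)} = w^{\frac{3}{2}}$
$m{\left(N \right)} = 47$ ($m{\left(N \right)} = 12 - -35 = 12 + 35 = 47$)
$- \frac{5731}{m{\left(x{\left(9 \right)} \right)}} = - \frac{5731}{47}$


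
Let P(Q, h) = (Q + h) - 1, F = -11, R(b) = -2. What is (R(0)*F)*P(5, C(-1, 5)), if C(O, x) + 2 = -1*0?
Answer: 44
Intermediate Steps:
C(O, x) = -2 (C(O, x) = -2 - 1*0 = -2 + 0 = -2)
P(Q, h) = -1 + Q + h
(R(0)*F)*P(5, C(-1, 5)) = (-2*(-11))*(-1 + 5 - 2) = 22*2 = 44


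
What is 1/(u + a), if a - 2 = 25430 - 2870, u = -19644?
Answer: 1/2918 ≈ 0.00034270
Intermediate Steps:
a = 22562 (a = 2 + (25430 - 2870) = 2 + 22560 = 22562)
1/(u + a) = 1/(-19644 + 22562) = 1/2918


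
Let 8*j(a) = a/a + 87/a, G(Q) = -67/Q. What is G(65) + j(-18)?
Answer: -4711/3120 ≈ -1.5099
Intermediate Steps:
j(a) = 1/8 + 87/(8*a) (j(a) = (a/a + 87/a)/8 = (1 + 87/a)/8 = 1/8 + 87/(8*a))
G(65) + j(-18) = -67/65 + (1/8)*(87 - 18)/(-18) = -67*1/65 + (1/8)*(-1/18)*69 = -67/65 - 23/48 = -4711/3120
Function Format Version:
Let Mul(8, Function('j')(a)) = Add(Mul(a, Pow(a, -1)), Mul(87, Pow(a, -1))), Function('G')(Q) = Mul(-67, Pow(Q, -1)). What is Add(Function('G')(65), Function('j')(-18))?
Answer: Rational(-4711, 3120) ≈ -1.5099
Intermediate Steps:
Function('j')(a) = Add(Rational(1, 8), Mul(Rational(87, 8), Pow(a, -1))) (Function('j')(a) = Mul(Rational(1, 8), Add(Mul(a, Pow(a, -1)), Mul(87, Pow(a, -1)))) = Mul(Rational(1, 8), Add(1, Mul(87, Pow(a, -1)))) = Add(Rational(1, 8), Mul(Rational(87, 8), Pow(a, -1))))
Add(Function('G')(65), Function('j')(-18)) = Add(Mul(-67, Pow(65, -1)), Mul(Rational(1, 8), Pow(-18, -1), Add(87, -18))) = Add(Mul(-67, Rational(1, 65)), Mul(Rational(1, 8), Rational(-1, 18), 69)) = Add(Rational(-67, 65), Rational(-23, 48)) = Rational(-4711, 3120)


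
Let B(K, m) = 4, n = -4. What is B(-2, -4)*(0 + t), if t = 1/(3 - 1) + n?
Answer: -14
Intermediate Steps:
t = -7/2 (t = 1/(3 - 1) - 4 = 1/2 - 4 = ½ - 4 = -7/2 ≈ -3.5000)
B(-2, -4)*(0 + t) = 4*(0 - 7/2) = 4*(-7/2) = -14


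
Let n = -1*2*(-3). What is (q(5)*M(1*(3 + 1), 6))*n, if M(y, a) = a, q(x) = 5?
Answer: 180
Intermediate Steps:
n = 6 (n = -2*(-3) = 6)
(q(5)*M(1*(3 + 1), 6))*n = (5*6)*6 = 30*6 = 180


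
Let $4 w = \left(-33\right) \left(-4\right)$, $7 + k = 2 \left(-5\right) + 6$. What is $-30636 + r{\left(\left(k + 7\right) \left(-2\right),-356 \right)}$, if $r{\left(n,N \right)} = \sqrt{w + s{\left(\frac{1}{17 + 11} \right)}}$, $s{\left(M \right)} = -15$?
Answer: $-30636 + 3 \sqrt{2} \approx -30632.0$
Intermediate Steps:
$k = -11$ ($k = -7 + \left(2 \left(-5\right) + 6\right) = -7 + \left(-10 + 6\right) = -7 - 4 = -11$)
$w = 33$ ($w = \frac{\left(-33\right) \left(-4\right)}{4} = \frac{1}{4} \cdot 132 = 33$)
$r{\left(n,N \right)} = 3 \sqrt{2}$ ($r{\left(n,N \right)} = \sqrt{33 - 15} = \sqrt{18} = 3 \sqrt{2}$)
$-30636 + r{\left(\left(k + 7\right) \left(-2\right),-356 \right)} = -30636 + 3 \sqrt{2}$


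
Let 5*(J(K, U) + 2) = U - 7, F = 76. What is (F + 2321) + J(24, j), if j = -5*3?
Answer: 11953/5 ≈ 2390.6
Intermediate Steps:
j = -15
J(K, U) = -17/5 + U/5 (J(K, U) = -2 + (U - 7)/5 = -2 + (-7 + U)/5 = -2 + (-7/5 + U/5) = -17/5 + U/5)
(F + 2321) + J(24, j) = (76 + 2321) + (-17/5 + (⅕)*(-15)) = 2397 + (-17/5 - 3) = 2397 - 32/5 = 11953/5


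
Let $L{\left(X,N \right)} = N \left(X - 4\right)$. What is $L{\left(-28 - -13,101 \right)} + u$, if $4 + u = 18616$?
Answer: $16693$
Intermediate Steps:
$u = 18612$ ($u = -4 + 18616 = 18612$)
$L{\left(X,N \right)} = N \left(-4 + X\right)$
$L{\left(-28 - -13,101 \right)} + u = 101 \left(-4 - 15\right) + 18612 = 101 \left(-19\right) + 18612 = -1919 + 18612 = 16693$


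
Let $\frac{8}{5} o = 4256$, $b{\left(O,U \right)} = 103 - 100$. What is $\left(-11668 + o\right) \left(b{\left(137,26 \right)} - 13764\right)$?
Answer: $123959088$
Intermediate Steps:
$b{\left(O,U \right)} = 3$ ($b{\left(O,U \right)} = 103 - 100 = 3$)
$o = 2660$ ($o = \frac{5}{8} \cdot 4256 = 2660$)
$\left(-11668 + o\right) \left(b{\left(137,26 \right)} - 13764\right) = \left(-11668 + 2660\right) \left(3 - 13764\right) = \left(-9008\right) \left(-13761\right) = 123959088$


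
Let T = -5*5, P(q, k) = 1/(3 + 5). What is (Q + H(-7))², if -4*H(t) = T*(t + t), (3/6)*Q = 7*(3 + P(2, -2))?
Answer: 30625/16 ≈ 1914.1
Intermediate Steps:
P(q, k) = ⅛ (P(q, k) = 1/8 = ⅛)
T = -25
Q = 175/4 (Q = 2*(7*(3 + ⅛)) = 2*(7*(25/8)) = 2*(175/8) = 175/4 ≈ 43.750)
H(t) = 25*t/2 (H(t) = -(-25)*(t + t)/4 = -(-25)*2*t/4 = -(-25)*t/2 = 25*t/2)
(Q + H(-7))² = (175/4 + (25/2)*(-7))² = (175/4 - 175/2)² = (-175/4)² = 30625/16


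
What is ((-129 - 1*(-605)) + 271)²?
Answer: 558009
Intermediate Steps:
((-129 - 1*(-605)) + 271)² = ((-129 + 605) + 271)² = (476 + 271)² = 747² = 558009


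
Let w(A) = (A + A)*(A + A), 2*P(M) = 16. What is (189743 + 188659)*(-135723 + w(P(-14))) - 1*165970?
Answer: -51261149704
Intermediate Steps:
P(M) = 8 (P(M) = (½)*16 = 8)
w(A) = 4*A² (w(A) = (2*A)*(2*A) = 4*A²)
(189743 + 188659)*(-135723 + w(P(-14))) - 1*165970 = (189743 + 188659)*(-135723 + 4*8²) - 1*165970 = 378402*(-135723 + 4*64) - 165970 = 378402*(-135723 + 256) - 165970 = 378402*(-135467) - 165970 = -51260983734 - 165970 = -51261149704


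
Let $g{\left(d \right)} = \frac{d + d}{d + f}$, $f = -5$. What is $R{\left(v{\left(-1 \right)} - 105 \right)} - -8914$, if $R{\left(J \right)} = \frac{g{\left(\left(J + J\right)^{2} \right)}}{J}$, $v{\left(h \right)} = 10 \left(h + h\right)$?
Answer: $\frac{111415886}{12499} \approx 8914.0$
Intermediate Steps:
$g{\left(d \right)} = \frac{2 d}{-5 + d}$ ($g{\left(d \right)} = \frac{d + d}{d - 5} = \frac{2 d}{-5 + d}$)
$v{\left(h \right)} = 20 h$ ($v{\left(h \right)} = 10 \cdot 2 h = 20 h$)
$R{\left(J \right)} = \frac{8 J}{-5 + 4 J^{2}}$ ($R{\left(J \right)} = \frac{2 \left(J + J\right)^{2} \frac{1}{-5 + \left(J + J\right)^{2}}}{J} = \frac{2 \left(2 J\right)^{2} \frac{1}{-5 + \left(2 J\right)^{2}}}{J} = \frac{2 \cdot 4 J^{2} \frac{1}{-5 + 4 J^{2}}}{J} = \frac{8 J^{2} \frac{1}{-5 + 4 J^{2}}}{J} = \frac{8 J}{-5 + 4 J^{2}}$)
$R{\left(v{\left(-1 \right)} - 105 \right)} - -8914 = \frac{8 \left(20 \left(-1\right) - 105\right)}{-5 + 4 \left(20 \left(-1\right) - 105\right)^{2}} - -8914 = \frac{8 \left(-20 - 105\right)}{-5 + 4 \left(-20 - 105\right)^{2}} + 8914 = 8 \left(-125\right) \frac{1}{-5 + 4 \left(-125\right)^{2}} + 8914 = 8 \left(-125\right) \frac{1}{-5 + 4 \cdot 15625} + 8914 = 8 \left(-125\right) \frac{1}{-5 + 62500} + 8914 = 8 \left(-125\right) \frac{1}{62495} + 8914 = - \frac{200}{12499} + 8914 = \frac{111415886}{12499}$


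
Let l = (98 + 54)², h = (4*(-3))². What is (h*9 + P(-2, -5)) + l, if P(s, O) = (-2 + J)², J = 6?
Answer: 24416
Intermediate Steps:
P(s, O) = 16 (P(s, O) = (-2 + 6)² = 4² = 16)
h = 144 (h = (-12)² = 144)
l = 23104 (l = 152² = 23104)
(h*9 + P(-2, -5)) + l = (144*9 + 16) + 23104 = (1296 + 16) + 23104 = 1312 + 23104 = 24416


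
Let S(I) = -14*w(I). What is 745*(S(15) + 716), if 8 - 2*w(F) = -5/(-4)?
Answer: 1992875/4 ≈ 4.9822e+5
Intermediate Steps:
w(F) = 27/8 (w(F) = 4 - (-5)/(2*(-4)) = 4 - (-5)*(-1)/(2*4) = 4 - ½*5/4 = 4 - 5/8 = 27/8)
S(I) = -189/4 (S(I) = -14*27/8 = -189/4)
745*(S(15) + 716) = 745*(-189/4 + 716) = 745*(2675/4) = 1992875/4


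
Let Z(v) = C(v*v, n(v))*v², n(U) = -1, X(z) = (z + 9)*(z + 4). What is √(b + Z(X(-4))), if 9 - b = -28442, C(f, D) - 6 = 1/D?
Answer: √28451 ≈ 168.67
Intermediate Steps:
X(z) = (4 + z)*(9 + z) (X(z) = (9 + z)*(4 + z) = (4 + z)*(9 + z))
C(f, D) = 6 + 1/D
Z(v) = 5*v² (Z(v) = (6 + 1/(-1))*v² = (6 - 1)*v² = 5*v²)
b = 28451 (b = 9 - 1*(-28442) = 9 + 28442 = 28451)
√(b + Z(X(-4))) = √(28451 + 5*(36 + (-4)² + 13*(-4))²) = √(28451 + 5*(36 + 16 - 52)²) = √(28451 + 5*0²) = √(28451 + 5*0) = √(28451 + 0) = √28451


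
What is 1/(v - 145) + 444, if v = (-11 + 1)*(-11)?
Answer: 15539/35 ≈ 443.97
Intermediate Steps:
v = 110 (v = -10*(-11) = 110)
1/(v - 145) + 444 = 1/(110 - 145) + 444 = 1/(-35) + 444 = -1/35 + 444 = 15539/35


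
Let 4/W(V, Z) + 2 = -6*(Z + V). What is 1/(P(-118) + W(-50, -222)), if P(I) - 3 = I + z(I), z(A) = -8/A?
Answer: -48085/5526397 ≈ -0.0087010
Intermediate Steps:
W(V, Z) = 4/(-2 - 6*V - 6*Z) (W(V, Z) = 4/(-2 - 6*(Z + V)) = 4/(-2 - 6*(V + Z)) = 4/(-2 + (-6*V - 6*Z)) = 4/(-2 - 6*V - 6*Z))
P(I) = 3 + I - 8/I (P(I) = 3 + (I - 8/I) = 3 + I - 8/I)
1/(P(-118) + W(-50, -222)) = 1/((3 - 118 - 8/(-118)) - 2/(1 + 3*(-50) + 3*(-222))) = 1/((3 - 118 - 8*(-1/118)) - 2/(1 - 150 - 666)) = 1/((3 - 118 + 4/59) - 2/(-815)) = 1/(-6781/59 - 2*(-1/815)) = 1/(-6781/59 + 2/815) = 1/(-5526397/48085) = -48085/5526397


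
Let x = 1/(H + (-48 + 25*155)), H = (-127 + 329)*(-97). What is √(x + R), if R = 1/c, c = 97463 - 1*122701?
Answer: I*√16317019023730/397927546 ≈ 0.010151*I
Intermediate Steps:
c = -25238 (c = 97463 - 122701 = -25238)
R = -1/25238 (R = 1/(-25238) = -1/25238 ≈ -3.9623e-5)
H = -19594 (H = 202*(-97) = -19594)
x = -1/15767 (x = 1/(-19594 + (-48 + 25*155)) = 1/(-19594 + (-48 + 3875)) = 1/(-19594 + 3827) = 1/(-15767) = -1/15767 ≈ -6.3424e-5)
√(x + R) = √(-1/15767 - 1/25238) = √(-41005/397927546) = I*√16317019023730/397927546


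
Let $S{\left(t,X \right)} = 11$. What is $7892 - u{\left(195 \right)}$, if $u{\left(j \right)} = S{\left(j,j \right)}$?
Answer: $7881$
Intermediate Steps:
$u{\left(j \right)} = 11$
$7892 - u{\left(195 \right)} = 7892 - 11 = 7881$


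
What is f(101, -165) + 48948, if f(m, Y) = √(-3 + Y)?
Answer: 48948 + 2*I*√42 ≈ 48948.0 + 12.961*I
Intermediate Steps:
f(101, -165) + 48948 = √(-3 - 165) + 48948 = √(-168) + 48948 = 2*I*√42 + 48948 = 48948 + 2*I*√42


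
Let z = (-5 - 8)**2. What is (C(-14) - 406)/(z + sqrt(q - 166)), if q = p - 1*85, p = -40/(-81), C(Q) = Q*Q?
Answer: -1437345/1166866 + 945*I*sqrt(20291)/1166866 ≈ -1.2318 + 0.11536*I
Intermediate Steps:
C(Q) = Q**2
p = 40/81 (p = -40*(-1/81) = 40/81 ≈ 0.49383)
q = -6845/81 (q = 40/81 - 1*85 = 40/81 - 85 = -6845/81 ≈ -84.506)
z = 169 (z = (-13)**2 = 169)
(C(-14) - 406)/(z + sqrt(q - 166)) = ((-14)**2 - 406)/(169 + sqrt(-6845/81 - 166)) = (196 - 406)/(169 + sqrt(-20291/81)) = -210/(169 + I*sqrt(20291)/9)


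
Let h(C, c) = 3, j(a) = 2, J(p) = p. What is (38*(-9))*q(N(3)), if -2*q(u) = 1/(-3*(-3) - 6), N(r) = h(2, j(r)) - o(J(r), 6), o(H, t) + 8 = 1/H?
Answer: 57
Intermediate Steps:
o(H, t) = -8 + 1/H
N(r) = 11 - 1/r (N(r) = 3 - (-8 + 1/r) = 3 + (8 - 1/r) = 11 - 1/r)
q(u) = -⅙ (q(u) = -1/(2*(-3*(-3) - 6)) = -1/(2*(9 - 6)) = -½/3 = -½*⅓ = -⅙)
(38*(-9))*q(N(3)) = (38*(-9))*(-⅙) = -342*(-⅙) = 57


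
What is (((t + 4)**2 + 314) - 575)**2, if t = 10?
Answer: 4225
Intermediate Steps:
(((t + 4)**2 + 314) - 575)**2 = (((10 + 4)**2 + 314) - 575)**2 = ((14**2 + 314) - 575)**2 = ((196 + 314) - 575)**2 = (510 - 575)**2 = (-65)**2 = 4225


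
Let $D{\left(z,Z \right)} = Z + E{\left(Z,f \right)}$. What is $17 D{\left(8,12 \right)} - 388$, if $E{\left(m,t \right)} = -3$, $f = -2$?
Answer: $-235$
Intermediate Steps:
$D{\left(z,Z \right)} = -3 + Z$ ($D{\left(z,Z \right)} = Z - 3 = -3 + Z$)
$17 D{\left(8,12 \right)} - 388 = 17 \left(-3 + 12\right) - 388 = 17 \cdot 9 - 388 = 153 - 388 = -235$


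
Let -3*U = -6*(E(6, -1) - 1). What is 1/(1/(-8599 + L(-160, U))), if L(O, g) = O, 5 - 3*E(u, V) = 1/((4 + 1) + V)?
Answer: -8759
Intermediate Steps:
E(u, V) = 5/3 - 1/(3*(5 + V)) (E(u, V) = 5/3 - 1/(3*((4 + 1) + V)) = 5/3 - 1/(3*(5 + V)))
U = 7/6 (U = -(-2)*((24 + 5*(-1))/(3*(5 - 1)) - 1) = -(-2)*((1/3)*(24 - 5)/4 - 1) = -(-2)*((1/3)*(1/4)*19 - 1) = -(-2)*(19/12 - 1) = -(-2)*7/12 = -1/3*(-7/2) = 7/6 ≈ 1.1667)
1/(1/(-8599 + L(-160, U))) = 1/(1/(-8599 - 160)) = 1/(1/(-8759)) = 1/(-1/8759) = -8759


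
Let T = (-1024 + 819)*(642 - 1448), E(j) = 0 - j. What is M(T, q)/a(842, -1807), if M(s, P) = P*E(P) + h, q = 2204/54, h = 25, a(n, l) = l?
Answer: 1196179/1317303 ≈ 0.90805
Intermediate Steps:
E(j) = -j
T = 165230 (T = -205*(-806) = 165230)
q = 1102/27 (q = 2204*(1/54) = 1102/27 ≈ 40.815)
M(s, P) = 25 - P**2 (M(s, P) = P*(-P) + 25 = -P**2 + 25 = 25 - P**2)
M(T, q)/a(842, -1807) = (25 - (1102/27)**2)/(-1807) = (25 - 1*1214404/729)*(-1/1807) = (25 - 1214404/729)*(-1/1807) = -1196179/729*(-1/1807) = 1196179/1317303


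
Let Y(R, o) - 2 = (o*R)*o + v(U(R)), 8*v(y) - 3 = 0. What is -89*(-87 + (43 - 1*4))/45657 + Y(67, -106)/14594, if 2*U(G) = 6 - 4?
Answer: 1031718097/19964592 ≈ 51.677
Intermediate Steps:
U(G) = 1 (U(G) = (6 - 4)/2 = (½)*2 = 1)
v(y) = 3/8 (v(y) = 3/8 + (⅛)*0 = 3/8 + 0 = 3/8)
Y(R, o) = 19/8 + R*o² (Y(R, o) = 2 + ((o*R)*o + 3/8) = 2 + ((R*o)*o + 3/8) = 2 + (R*o² + 3/8) = 2 + (3/8 + R*o²) = 19/8 + R*o²)
-89*(-87 + (43 - 1*4))/45657 + Y(67, -106)/14594 = -89*(-87 + (43 - 1*4))/45657 + (19/8 + 67*(-106)²)/14594 = -89*(-87 + (43 - 4))*(1/45657) + (19/8 + 67*11236)*(1/14594) = -89*(-87 + 39)*(1/45657) + (19/8 + 752812)*(1/14594) = -89*(-48)*(1/45657) + (6022515/8)*(1/14594) = 4272*(1/45657) + 6022515/116752 = 16/171 + 6022515/116752 = 1031718097/19964592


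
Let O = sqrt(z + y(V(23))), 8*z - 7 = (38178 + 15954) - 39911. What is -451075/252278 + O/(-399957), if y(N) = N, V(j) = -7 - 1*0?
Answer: -451075/252278 - sqrt(7086)/799914 ≈ -1.7881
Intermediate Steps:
V(j) = -7 (V(j) = -7 + 0 = -7)
z = 3557/2 (z = 7/8 + ((38178 + 15954) - 39911)/8 = 7/8 + (54132 - 39911)/8 = 7/8 + (1/8)*14221 = 7/8 + 14221/8 = 3557/2 ≈ 1778.5)
O = sqrt(7086)/2 (O = sqrt(3557/2 - 7) = sqrt(3543/2) = sqrt(7086)/2 ≈ 42.089)
-451075/252278 + O/(-399957) = -451075/252278 + (sqrt(7086)/2)/(-399957) = -451075*1/252278 + (sqrt(7086)/2)*(-1/399957) = -451075/252278 - sqrt(7086)/799914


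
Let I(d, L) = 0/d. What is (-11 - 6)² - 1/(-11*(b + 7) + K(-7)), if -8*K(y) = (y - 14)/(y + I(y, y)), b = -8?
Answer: 24557/85 ≈ 288.91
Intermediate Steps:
I(d, L) = 0
K(y) = -(-14 + y)/(8*y) (K(y) = -(y - 14)/(8*(y + 0)) = -(-14 + y)/(8*y))
(-11 - 6)² - 1/(-11*(b + 7) + K(-7)) = (-11 - 6)² - 1/(-11*(-8 + 7) + (⅛)*(14 - 1*(-7))/(-7)) = (-17)² - 1/(-11*(-1) + (⅛)*(-⅐)*(14 + 7)) = 289 - 1/(11 + (⅛)*(-⅐)*21) = 289 - 1/(11 - 3/8) = 289 - 1/85/8 = 289 - 1*8/85 = 289 - 8/85 = 24557/85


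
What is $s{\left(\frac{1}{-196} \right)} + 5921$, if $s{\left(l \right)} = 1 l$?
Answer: $\frac{1160515}{196} \approx 5921.0$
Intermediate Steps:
$s{\left(l \right)} = l$
$s{\left(\frac{1}{-196} \right)} + 5921 = \frac{1}{-196} + 5921 = - \frac{1}{196} + 5921 = \frac{1160515}{196}$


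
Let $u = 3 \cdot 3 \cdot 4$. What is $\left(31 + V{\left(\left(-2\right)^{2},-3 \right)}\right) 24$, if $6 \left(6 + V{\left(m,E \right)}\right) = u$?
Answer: $744$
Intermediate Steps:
$u = 36$ ($u = 9 \cdot 4 = 36$)
$V{\left(m,E \right)} = 0$ ($V{\left(m,E \right)} = -6 + \frac{1}{6} \cdot 36 = -6 + 6 = 0$)
$\left(31 + V{\left(\left(-2\right)^{2},-3 \right)}\right) 24 = \left(31 + 0\right) 24 = 31 \cdot 24 = 744$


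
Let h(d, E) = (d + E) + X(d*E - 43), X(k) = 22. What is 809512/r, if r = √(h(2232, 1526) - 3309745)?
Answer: -809512*I*√3305965/3305965 ≈ -445.22*I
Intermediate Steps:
h(d, E) = 22 + E + d (h(d, E) = (d + E) + 22 = (E + d) + 22 = 22 + E + d)
r = I*√3305965 (r = √((22 + 1526 + 2232) - 3309745) = √(3780 - 3309745) = √(-3305965) = I*√3305965 ≈ 1818.2*I)
809512/r = 809512/((I*√3305965)) = 809512*(-I*√3305965/3305965) = -809512*I*√3305965/3305965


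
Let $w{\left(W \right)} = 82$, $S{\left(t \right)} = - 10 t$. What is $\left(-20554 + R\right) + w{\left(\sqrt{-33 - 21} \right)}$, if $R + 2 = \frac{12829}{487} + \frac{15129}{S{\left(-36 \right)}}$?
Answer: $- \frac{397501713}{19480} \approx -20406.0$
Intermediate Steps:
$R = \frac{1292847}{19480}$ ($R = -2 + \left(\frac{12829}{487} + \frac{15129}{\left(-10\right) \left(-36\right)}\right) = -2 + \left(12829 \cdot \frac{1}{487} + \frac{15129}{360}\right) = -2 + \left(\frac{12829}{487} + 15129 \cdot \frac{1}{360}\right) = -2 + \left(\frac{12829}{487} + \frac{1681}{40}\right) = -2 + \frac{1331807}{19480} = \frac{1292847}{19480} \approx 66.368$)
$\left(-20554 + R\right) + w{\left(\sqrt{-33 - 21} \right)} = \left(-20554 + \frac{1292847}{19480}\right) + 82 = - \frac{399099073}{19480} + 82 = - \frac{397501713}{19480}$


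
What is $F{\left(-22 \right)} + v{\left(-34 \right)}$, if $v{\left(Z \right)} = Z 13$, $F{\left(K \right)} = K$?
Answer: $-464$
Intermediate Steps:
$v{\left(Z \right)} = 13 Z$
$F{\left(-22 \right)} + v{\left(-34 \right)} = -22 + 13 \left(-34\right) = -22 - 442 = -464$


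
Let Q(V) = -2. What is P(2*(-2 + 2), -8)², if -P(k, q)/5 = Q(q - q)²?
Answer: 400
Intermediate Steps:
P(k, q) = -20 (P(k, q) = -5*(-2)² = -5*4 = -20)
P(2*(-2 + 2), -8)² = (-20)² = 400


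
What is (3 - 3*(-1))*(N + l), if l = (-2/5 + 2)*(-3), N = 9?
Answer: 126/5 ≈ 25.200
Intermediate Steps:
l = -24/5 (l = (-2*1/5 + 2)*(-3) = (-2/5 + 2)*(-3) = (8/5)*(-3) = -24/5 ≈ -4.8000)
(3 - 3*(-1))*(N + l) = (3 - 3*(-1))*(9 - 24/5) = (3 + 3)*(21/5) = 6*(21/5) = 126/5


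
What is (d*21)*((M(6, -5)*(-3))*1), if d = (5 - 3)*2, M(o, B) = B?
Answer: 1260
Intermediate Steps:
d = 4 (d = 2*2 = 4)
(d*21)*((M(6, -5)*(-3))*1) = (4*21)*(-5*(-3)*1) = 84*(15*1) = 84*15 = 1260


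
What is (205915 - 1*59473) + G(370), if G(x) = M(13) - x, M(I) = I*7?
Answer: 146163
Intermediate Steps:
M(I) = 7*I
G(x) = 91 - x (G(x) = 7*13 - x = 91 - x)
(205915 - 1*59473) + G(370) = (205915 - 1*59473) + (91 - 1*370) = (205915 - 59473) + (91 - 370) = 146442 - 279 = 146163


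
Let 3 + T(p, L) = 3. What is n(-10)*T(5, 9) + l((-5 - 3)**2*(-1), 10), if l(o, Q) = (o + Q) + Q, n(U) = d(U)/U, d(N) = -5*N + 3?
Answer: -44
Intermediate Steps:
d(N) = 3 - 5*N
T(p, L) = 0 (T(p, L) = -3 + 3 = 0)
n(U) = (3 - 5*U)/U
l(o, Q) = o + 2*Q (l(o, Q) = (Q + o) + Q = o + 2*Q)
n(-10)*T(5, 9) + l((-5 - 3)**2*(-1), 10) = (-5 + 3/(-10))*0 + ((-5 - 3)**2*(-1) + 2*10) = (-5 + 3*(-1/10))*0 + ((-8)**2*(-1) + 20) = (-5 - 3/10)*0 + (64*(-1) + 20) = -53/10*0 + (-64 + 20) = 0 - 44 = -44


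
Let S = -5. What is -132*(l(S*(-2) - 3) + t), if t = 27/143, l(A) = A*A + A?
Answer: -96420/13 ≈ -7416.9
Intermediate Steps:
l(A) = A + A² (l(A) = A² + A = A + A²)
t = 27/143 (t = 27*(1/143) = 27/143 ≈ 0.18881)
-132*(l(S*(-2) - 3) + t) = -132*((-5*(-2) - 3)*(1 + (-5*(-2) - 3)) + 27/143) = -132*((10 - 3)*(1 + (10 - 3)) + 27/143) = -132*(7*(1 + 7) + 27/143) = -132*(7*8 + 27/143) = -132*(56 + 27/143) = -132*8035/143 = -96420/13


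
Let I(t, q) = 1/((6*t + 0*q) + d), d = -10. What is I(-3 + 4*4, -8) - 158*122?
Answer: -1310767/68 ≈ -19276.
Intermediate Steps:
I(t, q) = 1/(-10 + 6*t) (I(t, q) = 1/((6*t + 0*q) - 10) = 1/((6*t + 0) - 10) = 1/(6*t - 10) = 1/(-10 + 6*t))
I(-3 + 4*4, -8) - 158*122 = 1/(2*(-5 + 3*(-3 + 4*4))) - 158*122 = 1/(2*(-5 + 3*(-3 + 16))) - 19276 = 1/(2*(-5 + 3*13)) - 19276 = 1/(2*(-5 + 39)) - 19276 = (½)/34 - 19276 = (½)*(1/34) - 19276 = 1/68 - 19276 = -1310767/68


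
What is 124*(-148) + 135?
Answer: -18217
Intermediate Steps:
124*(-148) + 135 = -18352 + 135 = -18217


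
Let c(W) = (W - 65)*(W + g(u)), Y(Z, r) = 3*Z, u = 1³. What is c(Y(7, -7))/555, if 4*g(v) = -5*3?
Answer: -253/185 ≈ -1.3676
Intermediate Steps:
u = 1
g(v) = -15/4 (g(v) = (-5*3)/4 = (¼)*(-15) = -15/4)
c(W) = (-65 + W)*(-15/4 + W) (c(W) = (W - 65)*(W - 15/4) = (-65 + W)*(-15/4 + W))
c(Y(7, -7))/555 = (975/4 + (3*7)² - 825*7/4)/555 = (975/4 + 21² - 275/4*21)*(1/555) = (975/4 + 441 - 5775/4)*(1/555) = -759*1/555 = -253/185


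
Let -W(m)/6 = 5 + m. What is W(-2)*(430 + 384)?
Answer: -14652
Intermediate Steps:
W(m) = -30 - 6*m (W(m) = -6*(5 + m) = -30 - 6*m)
W(-2)*(430 + 384) = (-30 - 6*(-2))*(430 + 384) = (-30 + 12)*814 = -18*814 = -14652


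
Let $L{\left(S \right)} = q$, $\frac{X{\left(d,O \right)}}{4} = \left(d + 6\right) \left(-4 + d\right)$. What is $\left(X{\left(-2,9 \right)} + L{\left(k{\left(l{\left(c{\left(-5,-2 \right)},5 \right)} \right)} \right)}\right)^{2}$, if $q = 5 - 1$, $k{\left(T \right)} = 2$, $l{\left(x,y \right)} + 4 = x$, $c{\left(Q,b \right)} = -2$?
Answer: $8464$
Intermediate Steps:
$X{\left(d,O \right)} = 4 \left(-4 + d\right) \left(6 + d\right)$ ($X{\left(d,O \right)} = 4 \left(d + 6\right) \left(-4 + d\right) = 4 \left(6 + d\right) \left(-4 + d\right) = 4 \left(-4 + d\right) \left(6 + d\right)$)
$l{\left(x,y \right)} = -4 + x$
$q = 4$ ($q = 5 - 1 = 4$)
$L{\left(S \right)} = 4$
$\left(X{\left(-2,9 \right)} + L{\left(k{\left(l{\left(c{\left(-5,-2 \right)},5 \right)} \right)} \right)}\right)^{2} = \left(\left(-96 + 4 \left(-2\right)^{2} + 8 \left(-2\right)\right) + 4\right)^{2} = \left(\left(-96 + 4 \cdot 4 - 16\right) + 4\right)^{2} = \left(\left(-96 + 16 - 16\right) + 4\right)^{2} = \left(-96 + 4\right)^{2} = \left(-92\right)^{2} = 8464$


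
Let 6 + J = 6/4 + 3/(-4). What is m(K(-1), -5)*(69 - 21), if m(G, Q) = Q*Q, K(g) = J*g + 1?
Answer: 1200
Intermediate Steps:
J = -21/4 (J = -6 + (6/4 + 3/(-4)) = -6 + (6*(¼) + 3*(-¼)) = -6 + (3/2 - ¾) = -6 + ¾ = -21/4 ≈ -5.2500)
K(g) = 1 - 21*g/4 (K(g) = -21*g/4 + 1 = 1 - 21*g/4)
m(G, Q) = Q²
m(K(-1), -5)*(69 - 21) = (-5)²*(69 - 21) = 25*48 = 1200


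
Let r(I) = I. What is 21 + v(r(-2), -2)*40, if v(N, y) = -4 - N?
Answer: -59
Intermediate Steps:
21 + v(r(-2), -2)*40 = 21 + (-4 - 1*(-2))*40 = 21 + (-4 + 2)*40 = 21 - 2*40 = 21 - 80 = -59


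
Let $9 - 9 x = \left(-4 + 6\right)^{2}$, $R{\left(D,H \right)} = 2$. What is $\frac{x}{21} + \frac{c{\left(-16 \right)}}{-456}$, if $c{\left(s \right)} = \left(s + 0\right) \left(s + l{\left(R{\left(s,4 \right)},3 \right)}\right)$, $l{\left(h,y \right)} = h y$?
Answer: $- \frac{1165}{3591} \approx -0.32442$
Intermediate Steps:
$x = \frac{5}{9}$ ($x = 1 - \frac{\left(-4 + 6\right)^{2}}{9} = 1 - \frac{2^{2}}{9} = 1 - \frac{4}{9} = \frac{5}{9} \approx 0.55556$)
$c{\left(s \right)} = s \left(6 + s\right)$ ($c{\left(s \right)} = \left(s + 0\right) \left(s + 2 \cdot 3\right) = s \left(s + 6\right) = s \left(6 + s\right)$)
$\frac{x}{21} + \frac{c{\left(-16 \right)}}{-456} = \frac{5}{9 \cdot 21} + \frac{\left(-16\right) \left(6 - 16\right)}{-456} = \frac{5}{9} \cdot \frac{1}{21} + \left(-16\right) \left(-10\right) \left(- \frac{1}{456}\right) = \frac{5}{189} + 160 \left(- \frac{1}{456}\right) = \frac{5}{189} - \frac{20}{57} = - \frac{1165}{3591}$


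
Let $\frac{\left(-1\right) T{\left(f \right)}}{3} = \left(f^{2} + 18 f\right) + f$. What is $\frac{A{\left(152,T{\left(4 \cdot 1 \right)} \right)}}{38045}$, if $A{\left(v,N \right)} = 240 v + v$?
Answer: $\frac{36632}{38045} \approx 0.96286$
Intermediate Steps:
$T{\left(f \right)} = - 57 f - 3 f^{2}$ ($T{\left(f \right)} = - 3 \left(\left(f^{2} + 18 f\right) + f\right) = - 3 \left(f^{2} + 19 f\right) = - 57 f - 3 f^{2}$)
$A{\left(v,N \right)} = 241 v$
$\frac{A{\left(152,T{\left(4 \cdot 1 \right)} \right)}}{38045} = \frac{241 \cdot 152}{38045} = 36632 \cdot \frac{1}{38045} = \frac{36632}{38045}$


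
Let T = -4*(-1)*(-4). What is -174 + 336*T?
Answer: -5550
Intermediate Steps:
T = -16 (T = 4*(-4) = -16)
-174 + 336*T = -174 + 336*(-16) = -174 - 5376 = -5550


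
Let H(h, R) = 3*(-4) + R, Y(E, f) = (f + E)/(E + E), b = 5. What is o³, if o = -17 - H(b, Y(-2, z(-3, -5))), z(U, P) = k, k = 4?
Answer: -729/8 ≈ -91.125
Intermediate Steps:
z(U, P) = 4
Y(E, f) = (E + f)/(2*E) (Y(E, f) = (E + f)/((2*E)) = (E + f)*(1/(2*E)) = (E + f)/(2*E))
H(h, R) = -12 + R
o = -9/2 (o = -17 - (-12 + (½)*(-2 + 4)/(-2)) = -17 - (-12 + (½)*(-½)*2) = -17 - (-12 - ½) = -17 - 1*(-25/2) = -17 + 25/2 = -9/2 ≈ -4.5000)
o³ = (-9/2)³ = -729/8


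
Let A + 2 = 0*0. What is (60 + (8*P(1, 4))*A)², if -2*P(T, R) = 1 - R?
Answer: 1296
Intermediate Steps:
A = -2 (A = -2 + 0*0 = -2 + 0 = -2)
P(T, R) = -½ + R/2 (P(T, R) = -(1 - R)/2 = -½ + R/2)
(60 + (8*P(1, 4))*A)² = (60 + (8*(-½ + (½)*4))*(-2))² = (60 + (8*(-½ + 2))*(-2))² = (60 + (8*(3/2))*(-2))² = (60 + 12*(-2))² = (60 - 24)² = 36² = 1296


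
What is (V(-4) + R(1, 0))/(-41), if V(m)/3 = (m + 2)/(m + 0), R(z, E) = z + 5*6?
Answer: -65/82 ≈ -0.79268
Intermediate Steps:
R(z, E) = 30 + z (R(z, E) = z + 30 = 30 + z)
V(m) = 3*(2 + m)/m (V(m) = 3*((m + 2)/(m + 0)) = 3*((2 + m)/m) = 3*(2 + m)/m)
(V(-4) + R(1, 0))/(-41) = ((3 + 6/(-4)) + (30 + 1))/(-41) = -((3 + 6*(-¼)) + 31)/41 = -((3 - 3/2) + 31)/41 = -(3/2 + 31)/41 = -1/41*65/2 = -65/82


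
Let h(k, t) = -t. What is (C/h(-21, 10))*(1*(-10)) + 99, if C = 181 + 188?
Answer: 468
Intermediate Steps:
C = 369
(C/h(-21, 10))*(1*(-10)) + 99 = (369/((-1*10)))*(1*(-10)) + 99 = (369/(-10))*(-10) + 99 = (369*(-1/10))*(-10) + 99 = -369/10*(-10) + 99 = 369 + 99 = 468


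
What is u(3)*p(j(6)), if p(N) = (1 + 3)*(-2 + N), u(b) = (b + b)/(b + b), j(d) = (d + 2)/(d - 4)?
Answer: 8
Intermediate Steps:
j(d) = (2 + d)/(-4 + d)
u(b) = 1 (u(b) = (2*b)/((2*b)) = (2*b)*(1/(2*b)) = 1)
p(N) = -8 + 4*N (p(N) = 4*(-2 + N) = -8 + 4*N)
u(3)*p(j(6)) = 1*(-8 + 4*((2 + 6)/(-4 + 6))) = 1*(-8 + 4*(8/2)) = 1*(-8 + 4*((½)*8)) = 1*(-8 + 4*4) = 1*(-8 + 16) = 1*8 = 8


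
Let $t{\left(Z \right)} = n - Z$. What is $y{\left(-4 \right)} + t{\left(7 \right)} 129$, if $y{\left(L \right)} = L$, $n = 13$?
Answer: $770$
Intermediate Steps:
$t{\left(Z \right)} = 13 - Z$
$y{\left(-4 \right)} + t{\left(7 \right)} 129 = -4 + \left(13 - 7\right) 129 = -4 + 6 \cdot 129 = -4 + 774 = 770$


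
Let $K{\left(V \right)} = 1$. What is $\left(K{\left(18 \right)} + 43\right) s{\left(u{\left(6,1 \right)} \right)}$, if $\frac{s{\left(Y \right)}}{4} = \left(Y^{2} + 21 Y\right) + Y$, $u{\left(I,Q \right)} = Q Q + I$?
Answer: $35728$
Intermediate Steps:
$u{\left(I,Q \right)} = I + Q^{2}$ ($u{\left(I,Q \right)} = Q^{2} + I = I + Q^{2}$)
$s{\left(Y \right)} = 4 Y^{2} + 88 Y$ ($s{\left(Y \right)} = 4 \left(\left(Y^{2} + 21 Y\right) + Y\right) = 4 \left(Y^{2} + 22 Y\right) = 4 Y^{2} + 88 Y$)
$\left(K{\left(18 \right)} + 43\right) s{\left(u{\left(6,1 \right)} \right)} = \left(1 + 43\right) 4 \left(6 + 1^{2}\right) \left(22 + \left(6 + 1^{2}\right)\right) = 44 \cdot 4 \left(6 + 1\right) \left(22 + \left(6 + 1\right)\right) = 44 \cdot 4 \cdot 7 \left(22 + 7\right) = 44 \cdot 4 \cdot 7 \cdot 29 = 44 \cdot 812 = 35728$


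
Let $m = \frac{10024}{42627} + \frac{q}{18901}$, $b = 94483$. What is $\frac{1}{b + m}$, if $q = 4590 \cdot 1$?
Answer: $\frac{805692927}{76124669943295} \approx 1.0584 \cdot 10^{-5}$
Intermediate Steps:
$q = 4590$
$m = \frac{385121554}{805692927}$ ($m = \frac{10024}{42627} + \frac{4590}{18901} = \frac{385121554}{805692927} \approx 0.478$)
$\frac{1}{b + m} = \frac{1}{94483 + \frac{385121554}{805692927}} = \frac{1}{\frac{76124669943295}{805692927}} = \frac{805692927}{76124669943295}$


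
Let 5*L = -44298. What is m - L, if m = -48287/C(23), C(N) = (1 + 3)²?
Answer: 467333/80 ≈ 5841.7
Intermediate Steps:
C(N) = 16 (C(N) = 4² = 16)
L = -44298/5 (L = (⅕)*(-44298) = -44298/5 ≈ -8859.6)
m = -48287/16 ≈ -3017.9
m - L = -48287/16 - 1*(-44298/5) = -48287/16 + 44298/5 = 467333/80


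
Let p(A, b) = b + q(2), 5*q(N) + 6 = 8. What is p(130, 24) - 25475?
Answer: -127253/5 ≈ -25451.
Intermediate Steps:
q(N) = ⅖ (q(N) = -6/5 + (⅕)*8 = -6/5 + 8/5 = ⅖)
p(A, b) = ⅖ + b (p(A, b) = b + ⅖ = ⅖ + b)
p(130, 24) - 25475 = (⅖ + 24) - 25475 = 122/5 - 25475 = -127253/5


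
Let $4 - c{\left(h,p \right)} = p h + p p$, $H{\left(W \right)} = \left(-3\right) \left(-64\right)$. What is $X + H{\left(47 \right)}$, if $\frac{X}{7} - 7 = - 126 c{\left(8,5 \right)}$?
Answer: $54043$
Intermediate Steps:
$H{\left(W \right)} = 192$
$c{\left(h,p \right)} = 4 - p^{2} - h p$ ($c{\left(h,p \right)} = 4 - \left(p h + p p\right) = 4 - \left(h p + p^{2}\right) = 4 - \left(p^{2} + h p\right) = 4 - p^{2} - h p$)
$X = 53851$ ($X = 49 + 7 \left(- 126 \left(4 - 5^{2} - 8 \cdot 5\right)\right) = 49 + 7 \left(- 126 \left(4 - 25 - 40\right)\right) = 49 + 7 \left(\left(-126\right) \left(-61\right)\right) = 49 + 7 \cdot 7686 = 49 + 53802 = 53851$)
$X + H{\left(47 \right)} = 53851 + 192 = 54043$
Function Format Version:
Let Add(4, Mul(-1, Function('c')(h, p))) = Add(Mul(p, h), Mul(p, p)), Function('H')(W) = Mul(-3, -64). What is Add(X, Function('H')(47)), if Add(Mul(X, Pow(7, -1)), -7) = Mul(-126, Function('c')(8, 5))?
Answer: 54043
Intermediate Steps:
Function('H')(W) = 192
Function('c')(h, p) = Add(4, Mul(-1, Pow(p, 2)), Mul(-1, h, p)) (Function('c')(h, p) = Add(4, Mul(-1, Add(Mul(p, h), Mul(p, p)))) = Add(4, Mul(-1, Add(Mul(h, p), Pow(p, 2)))) = Add(4, Mul(-1, Add(Pow(p, 2), Mul(h, p)))) = Add(4, Add(Mul(-1, Pow(p, 2)), Mul(-1, h, p))) = Add(4, Mul(-1, Pow(p, 2)), Mul(-1, h, p)))
X = 53851 (X = Add(49, Mul(7, Mul(-126, Add(4, Mul(-1, Pow(5, 2)), Mul(-1, 8, 5))))) = Add(49, Mul(7, Mul(-126, Add(4, Mul(-1, 25), -40)))) = Add(49, Mul(7, Mul(-126, Add(4, -25, -40)))) = Add(49, Mul(7, Mul(-126, -61))) = Add(49, Mul(7, 7686)) = Add(49, 53802) = 53851)
Add(X, Function('H')(47)) = Add(53851, 192) = 54043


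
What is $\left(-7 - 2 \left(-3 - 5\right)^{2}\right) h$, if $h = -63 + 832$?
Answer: $-103815$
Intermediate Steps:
$h = 769$
$\left(-7 - 2 \left(-3 - 5\right)^{2}\right) h = \left(-7 - 2 \left(-3 - 5\right)^{2}\right) 769 = \left(-7 - 2 \left(-8\right)^{2}\right) 769 = \left(-7 - 128\right) 769 = \left(-135\right) 769 = -103815$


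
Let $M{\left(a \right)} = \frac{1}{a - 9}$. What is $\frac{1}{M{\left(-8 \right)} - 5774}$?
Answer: $- \frac{17}{98159} \approx -0.00017319$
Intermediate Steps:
$M{\left(a \right)} = \frac{1}{-9 + a}$
$\frac{1}{M{\left(-8 \right)} - 5774} = \frac{1}{\frac{1}{-9 - 8} - 5774} = \frac{1}{\frac{1}{-17} - 5774} = \frac{1}{- \frac{1}{17} - 5774} = \frac{1}{- \frac{98159}{17}} = - \frac{17}{98159}$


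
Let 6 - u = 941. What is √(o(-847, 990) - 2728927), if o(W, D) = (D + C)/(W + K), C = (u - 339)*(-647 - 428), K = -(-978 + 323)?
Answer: I*√393993393/12 ≈ 1654.1*I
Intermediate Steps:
u = -935 (u = 6 - 1*941 = 6 - 941 = -935)
K = 655 (K = -1*(-655) = 655)
C = 1369550 (C = (-935 - 339)*(-647 - 428) = -1274*(-1075) = 1369550)
o(W, D) = (1369550 + D)/(655 + W) (o(W, D) = (D + 1369550)/(W + 655) = (1369550 + D)/(655 + W))
√(o(-847, 990) - 2728927) = √((1369550 + 990)/(655 - 847) - 2728927) = √(1370540/(-192) - 2728927) = √(-1/192*1370540 - 2728927) = √(-342635/48 - 2728927) = √(-131331131/48) = I*√393993393/12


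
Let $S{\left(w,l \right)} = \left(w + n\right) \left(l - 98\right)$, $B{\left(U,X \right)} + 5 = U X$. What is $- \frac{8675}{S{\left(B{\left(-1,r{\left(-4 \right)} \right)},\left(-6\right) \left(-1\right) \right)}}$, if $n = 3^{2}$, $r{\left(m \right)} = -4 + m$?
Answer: $\frac{8675}{1104} \approx 7.8578$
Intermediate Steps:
$n = 9$
$B{\left(U,X \right)} = -5 + U X$
$S{\left(w,l \right)} = \left(-98 + l\right) \left(9 + w\right)$ ($S{\left(w,l \right)} = \left(w + 9\right) \left(l - 98\right) = \left(9 + w\right) \left(-98 + l\right) = \left(-98 + l\right) \left(9 + w\right)$)
$- \frac{8675}{S{\left(B{\left(-1,r{\left(-4 \right)} \right)},\left(-6\right) \left(-1\right) \right)}} = - \frac{8675}{-882 - 98 \left(-5 - \left(-4 - 4\right)\right) + 9 \left(\left(-6\right) \left(-1\right)\right) + \left(-6\right) \left(-1\right) \left(-5 - \left(-4 - 4\right)\right)} = - \frac{8675}{-882 - 98 \left(-5 - -8\right) + 9 \cdot 6 + 6 \left(-5 - -8\right)} = - \frac{8675}{-882 - 98 \left(-5 + 8\right) + 54 + 6 \left(-5 + 8\right)} = - \frac{8675}{-882 - 294 + 54 + 6 \cdot 3} = - \frac{8675}{-882 - 294 + 54 + 18} = - \frac{8675}{-1104} = \left(-8675\right) \left(- \frac{1}{1104}\right) = \frac{8675}{1104}$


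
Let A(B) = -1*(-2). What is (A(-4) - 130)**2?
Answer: 16384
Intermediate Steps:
A(B) = 2
(A(-4) - 130)**2 = (2 - 130)**2 = (-128)**2 = 16384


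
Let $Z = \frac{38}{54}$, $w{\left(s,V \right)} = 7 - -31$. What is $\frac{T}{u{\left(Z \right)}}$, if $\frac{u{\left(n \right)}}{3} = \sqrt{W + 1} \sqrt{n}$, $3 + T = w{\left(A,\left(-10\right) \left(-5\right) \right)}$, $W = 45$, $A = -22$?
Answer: $\frac{35 \sqrt{2622}}{874} \approx 2.0506$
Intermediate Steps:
$w{\left(s,V \right)} = 38$ ($w{\left(s,V \right)} = 7 + 31 = 38$)
$T = 35$ ($T = -3 + 38 = 35$)
$Z = \frac{19}{27}$ ($Z = 38 \cdot \frac{1}{54} = \frac{19}{27} \approx 0.7037$)
$u{\left(n \right)} = 3 \sqrt{46} \sqrt{n}$ ($u{\left(n \right)} = 3 \sqrt{45 + 1} \sqrt{n} = 3 \sqrt{46} \sqrt{n}$)
$\frac{T}{u{\left(Z \right)}} = \frac{35}{3 \sqrt{46} \sqrt{\frac{19}{27}}} = \frac{35}{3 \sqrt{46} \frac{\sqrt{57}}{9}} = \frac{35}{\frac{1}{3} \sqrt{2622}} = 35 \frac{\sqrt{2622}}{874} = \frac{35 \sqrt{2622}}{874}$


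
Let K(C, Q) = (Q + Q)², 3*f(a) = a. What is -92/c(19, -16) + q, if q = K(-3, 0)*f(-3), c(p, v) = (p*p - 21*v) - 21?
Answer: -23/169 ≈ -0.13609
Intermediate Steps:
f(a) = a/3
K(C, Q) = 4*Q² (K(C, Q) = (2*Q)² = 4*Q²)
c(p, v) = -21 + p² - 21*v (c(p, v) = (p² - 21*v) - 21 = -21 + p² - 21*v)
q = 0 (q = (4*0²)*((⅓)*(-3)) = (4*0)*(-1) = 0*(-1) = 0)
-92/c(19, -16) + q = -92/(-21 + 19² - 21*(-16)) + 0 = -92/(-21 + 361 + 336) + 0 = -92/676 + 0 = -92*1/676 + 0 = -23/169 + 0 = -23/169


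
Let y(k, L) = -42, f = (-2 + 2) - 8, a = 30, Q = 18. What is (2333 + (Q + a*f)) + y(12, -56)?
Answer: 2069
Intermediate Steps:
f = -8 (f = 0 - 8 = -8)
(2333 + (Q + a*f)) + y(12, -56) = (2333 + (18 + 30*(-8))) - 42 = (2333 + (18 - 240)) - 42 = (2333 - 222) - 42 = 2111 - 42 = 2069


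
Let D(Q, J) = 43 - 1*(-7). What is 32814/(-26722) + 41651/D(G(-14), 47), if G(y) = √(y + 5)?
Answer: 555678661/668050 ≈ 831.79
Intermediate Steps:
G(y) = √(5 + y)
D(Q, J) = 50 (D(Q, J) = 43 + 7 = 50)
32814/(-26722) + 41651/D(G(-14), 47) = 32814/(-26722) + 41651/50 = 32814*(-1/26722) + 41651*(1/50) = -16407/13361 + 41651/50 = 555678661/668050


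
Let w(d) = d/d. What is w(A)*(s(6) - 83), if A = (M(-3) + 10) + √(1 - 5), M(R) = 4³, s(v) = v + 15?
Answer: -62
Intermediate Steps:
s(v) = 15 + v
M(R) = 64
A = 74 + 2*I (A = (64 + 10) + √(1 - 5) = 74 + √(-4) = 74 + 2*I ≈ 74.0 + 2.0*I)
w(d) = 1
w(A)*(s(6) - 83) = 1*((15 + 6) - 83) = 1*(21 - 83) = 1*(-62) = -62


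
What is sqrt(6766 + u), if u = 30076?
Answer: 13*sqrt(218) ≈ 191.94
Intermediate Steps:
sqrt(6766 + u) = sqrt(6766 + 30076) = sqrt(36842) = 13*sqrt(218)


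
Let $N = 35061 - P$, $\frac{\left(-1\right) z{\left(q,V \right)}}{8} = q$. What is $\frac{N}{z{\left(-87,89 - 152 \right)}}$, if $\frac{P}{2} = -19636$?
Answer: $\frac{74333}{696} \approx 106.8$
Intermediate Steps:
$z{\left(q,V \right)} = - 8 q$
$P = -39272$ ($P = 2 \left(-19636\right) = -39272$)
$N = 74333$ ($N = 35061 - -39272 = 35061 + 39272 = 74333$)
$\frac{N}{z{\left(-87,89 - 152 \right)}} = \frac{74333}{\left(-8\right) \left(-87\right)} = \frac{74333}{696}$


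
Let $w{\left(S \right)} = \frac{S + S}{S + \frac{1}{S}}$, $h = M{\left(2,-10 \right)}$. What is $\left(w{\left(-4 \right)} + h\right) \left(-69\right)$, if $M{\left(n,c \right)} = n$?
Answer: $- \frac{4554}{17} \approx -267.88$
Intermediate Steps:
$h = 2$
$w{\left(S \right)} = \frac{2 S}{S + \frac{1}{S}}$
$\left(w{\left(-4 \right)} + h\right) \left(-69\right) = \left(\frac{2 \left(-4\right)^{2}}{1 + \left(-4\right)^{2}} + 2\right) \left(-69\right) = \left(2 \cdot 16 \frac{1}{1 + 16} + 2\right) \left(-69\right) = \left(2 \cdot 16 \cdot \frac{1}{17} + 2\right) \left(-69\right) = \left(\frac{32}{17} + 2\right) \left(-69\right) = \frac{66}{17} \left(-69\right) = - \frac{4554}{17}$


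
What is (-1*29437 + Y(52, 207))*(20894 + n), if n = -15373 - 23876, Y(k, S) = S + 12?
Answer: 536296390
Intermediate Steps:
Y(k, S) = 12 + S
n = -39249
(-1*29437 + Y(52, 207))*(20894 + n) = (-1*29437 + (12 + 207))*(20894 - 39249) = (-29437 + 219)*(-18355) = -29218*(-18355) = 536296390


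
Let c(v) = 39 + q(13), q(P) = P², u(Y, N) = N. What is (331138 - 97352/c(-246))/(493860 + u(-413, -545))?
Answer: 8597419/12826190 ≈ 0.67030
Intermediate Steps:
c(v) = 208 (c(v) = 39 + 13² = 39 + 169 = 208)
(331138 - 97352/c(-246))/(493860 + u(-413, -545)) = (331138 - 97352/208)/(493860 - 545) = (331138 - 97352*1/208)/493315 = (331138 - 12169/26)*(1/493315) = (8597419/26)*(1/493315) = 8597419/12826190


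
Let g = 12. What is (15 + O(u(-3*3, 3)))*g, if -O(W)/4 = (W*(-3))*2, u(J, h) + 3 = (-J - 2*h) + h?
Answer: 1044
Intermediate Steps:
u(J, h) = -3 - J - h (u(J, h) = -3 + ((-J - 2*h) + h) = -3 + (-J - h) = -3 - J - h)
O(W) = 24*W (O(W) = -4*W*(-3)*2 = -4*(-3*W)*2 = -(-24)*W = 24*W)
(15 + O(u(-3*3, 3)))*g = (15 + 24*(-3 - (-3)*3 - 1*3))*12 = (15 + 24*(-3 - 1*(-9) - 3))*12 = (15 + 24*(-3 + 9 - 3))*12 = (15 + 24*3)*12 = (15 + 72)*12 = 87*12 = 1044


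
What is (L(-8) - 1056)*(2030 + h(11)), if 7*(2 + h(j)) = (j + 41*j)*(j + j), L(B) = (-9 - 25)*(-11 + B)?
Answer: -1426800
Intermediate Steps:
L(B) = 374 - 34*B (L(B) = -34*(-11 + B) = 374 - 34*B)
h(j) = -2 + 12*j² (h(j) = -2 + ((j + 41*j)*(j + j))/7 = -2 + ((42*j)*(2*j))/7 = -2 + (84*j²)/7 = -2 + 12*j²)
(L(-8) - 1056)*(2030 + h(11)) = ((374 - 34*(-8)) - 1056)*(2030 + (-2 + 12*11²)) = ((374 + 272) - 1056)*(2030 + (-2 + 12*121)) = (646 - 1056)*(2030 + (-2 + 1452)) = -410*(2030 + 1450) = -410*3480 = -1426800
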